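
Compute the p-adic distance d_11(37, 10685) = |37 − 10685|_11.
d_11(37, 10685) = 1/1331

Step 1 — x − y = 37 − 10685 = -10648. Step 2 — v_11(-10648) = 3 (factor: -10648 = −(11^3 · 8); the sign does not affect v_p). Step 3 — |x − y|_11 = 11^{-3} = 1/1331.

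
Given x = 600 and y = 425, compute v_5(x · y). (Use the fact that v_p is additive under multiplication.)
v_5(255000) = 4

v_p(x) = 2 (factor: 600 = 5^2 · 24); v_p(y) = 2 (factor: 425 = 5^2 · 17). Additivity: v_p(xy) = v_p(x) + v_p(y) = 2 + 2 = 4. (Direct check: xy = 255000 = 5^4 · (408).)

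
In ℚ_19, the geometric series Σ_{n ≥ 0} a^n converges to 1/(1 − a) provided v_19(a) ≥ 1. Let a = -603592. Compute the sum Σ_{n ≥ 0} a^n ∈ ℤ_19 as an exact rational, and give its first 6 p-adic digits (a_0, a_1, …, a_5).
Σ a^n = 1/(1 − a) = 1/603593;  first 6 digits = (1, 0, 0, 7, 14, 18)

v_19(a) = 3 ≥ 1, so the series converges in ℤ_19 to 1/(1 − a) = 1/(1 − (-603592)) = 1/603593. Expand this rational in ℤ_19: compute digits iteratively via d_i = x_i mod 19, x_{i+1} = (x_i − d_i)/19. The first 6 digits are (1, 0, 0, 7, 14, 18).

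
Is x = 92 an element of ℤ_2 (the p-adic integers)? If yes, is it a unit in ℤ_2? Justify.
x ∈ ℤ_2 but not a unit; v_2(x) = 2 > 0

ℤ_2 = {x ∈ ℚ_2 : v_2(x) ≥ 0} and ℤ_2^× = {x ∈ ℤ_2 : v_2(x) = 0}. Here v_2(92) = v_2(num) − v_2(den) = 2; compare against these criteria.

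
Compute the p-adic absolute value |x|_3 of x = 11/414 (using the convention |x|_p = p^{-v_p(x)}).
|11/414|_3 = 9

Step 1 — compute v_3(x) by factoring powers of 3 out of the numerator and denominator: v_3(11/414) = -2. Step 2 — apply |x|_p = p^{-v_p(x)} = 3^{2} = 9.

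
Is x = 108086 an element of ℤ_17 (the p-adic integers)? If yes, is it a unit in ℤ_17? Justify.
x ∈ ℤ_17 but not a unit; v_17(x) = 3 > 0

ℤ_17 = {x ∈ ℚ_17 : v_17(x) ≥ 0} and ℤ_17^× = {x ∈ ℤ_17 : v_17(x) = 0}. Here v_17(108086) = v_17(num) − v_17(den) = 3; compare against these criteria.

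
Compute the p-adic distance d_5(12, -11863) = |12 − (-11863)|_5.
d_5(12, -11863) = 1/625

Step 1 — x − y = 12 − (-11863) = 11875. Step 2 — v_5(11875) = 4 (factor: 11875 = (5^4 · 19); the sign does not affect v_p). Step 3 — |x − y|_5 = 5^{-4} = 1/625.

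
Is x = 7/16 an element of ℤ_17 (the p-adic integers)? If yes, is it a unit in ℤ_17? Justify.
x ∈ ℤ_17^× (unit); v_17(x) = 0

ℤ_17 = {x ∈ ℚ_17 : v_17(x) ≥ 0} and ℤ_17^× = {x ∈ ℤ_17 : v_17(x) = 0}. Here v_17(7/16) = v_17(num) − v_17(den) = 0; compare against these criteria.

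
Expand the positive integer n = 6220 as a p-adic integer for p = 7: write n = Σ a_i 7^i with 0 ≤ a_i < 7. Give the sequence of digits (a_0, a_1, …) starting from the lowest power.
(a_0, a_1, …) = (4, 6, 0, 4, 2)

Repeated division by 7 gives the digits low-to-high: 6220 = 4 + 6·7^1 + 4·7^3 + 2·7^4. Digit sequence: (4, 6, 0, 4, 2).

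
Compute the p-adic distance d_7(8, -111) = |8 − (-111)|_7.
d_7(8, -111) = 1/7

Step 1 — x − y = 8 − (-111) = 119. Step 2 — v_7(119) = 1 (factor: 119 = (7^1 · 17); the sign does not affect v_p). Step 3 — |x − y|_7 = 7^{-1} = 1/7.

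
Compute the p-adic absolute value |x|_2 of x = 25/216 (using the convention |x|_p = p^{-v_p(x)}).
|25/216|_2 = 8

Step 1 — compute v_2(x) by factoring powers of 2 out of the numerator and denominator: v_2(25/216) = -3. Step 2 — apply |x|_p = p^{-v_p(x)} = 2^{3} = 8.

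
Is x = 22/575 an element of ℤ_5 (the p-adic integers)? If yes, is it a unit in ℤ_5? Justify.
x ∉ ℤ_5 (v_5(x) = -2 < 0)

ℤ_5 = {x ∈ ℚ_5 : v_5(x) ≥ 0} and ℤ_5^× = {x ∈ ℤ_5 : v_5(x) = 0}. Here v_5(22/575) = v_5(num) − v_5(den) = -2; compare against these criteria.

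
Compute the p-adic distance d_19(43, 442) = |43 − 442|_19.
d_19(43, 442) = 1/19

Step 1 — x − y = 43 − 442 = -399. Step 2 — v_19(-399) = 1 (factor: -399 = −(19^1 · 21); the sign does not affect v_p). Step 3 — |x − y|_19 = 19^{-1} = 1/19.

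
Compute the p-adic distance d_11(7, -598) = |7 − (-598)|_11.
d_11(7, -598) = 1/121

Step 1 — x − y = 7 − (-598) = 605. Step 2 — v_11(605) = 2 (factor: 605 = (11^2 · 5); the sign does not affect v_p). Step 3 — |x − y|_11 = 11^{-2} = 1/121.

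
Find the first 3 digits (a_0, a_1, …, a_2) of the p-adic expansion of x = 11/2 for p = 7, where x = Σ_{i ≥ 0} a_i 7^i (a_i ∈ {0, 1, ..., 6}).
(a_0, …, a_2) = (2, 4, 3)

v_7(11/2) = 0 (numerator and denominator both coprime to 7), so x ∈ ℤ_7^×. Compute digits iteratively via a_i = x_i mod 7, x_{i+1} = (x_i − a_i)/7, with x_0 = x:
  x_0 = 11/2;  a_0 = 2;  x_1 = (x_0 − 2)/7 = 1/2
  x_1 = 1/2;  a_1 = 4;  x_2 = (x_1 − 4)/7 = -1/2
  x_2 = -1/2;  a_2 = 3;  x_3 = (x_2 − 3)/7 = -1/2
Digits: (2, 4, 3).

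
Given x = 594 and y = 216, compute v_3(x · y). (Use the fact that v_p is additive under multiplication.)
v_3(128304) = 6

v_p(x) = 3 (factor: 594 = 3^3 · 22); v_p(y) = 3 (factor: 216 = 3^3 · 8). Additivity: v_p(xy) = v_p(x) + v_p(y) = 3 + 3 = 6. (Direct check: xy = 128304 = 3^6 · (176).)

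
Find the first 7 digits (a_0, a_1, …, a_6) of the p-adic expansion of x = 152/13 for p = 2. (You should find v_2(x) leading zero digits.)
(a_0, …, a_6) = (0, 0, 0, 1, 1, 1, 1)

v_2(152/13) = 3, so a_0 = ... = a_2 = 0. Factor out: x = 2^3 · u with u = 19/13 a unit in ℤ_2. Expand u iteratively via a_{v+i} = u_i mod 2, u_{i+1} = (u_i − a_{v+i})/2:
  u_0 = 19/13;  a_3 = 1;  u_1 = (u_0 − 1)/2 = 3/13
  u_1 = 3/13;  a_4 = 1;  u_2 = (u_1 − 1)/2 = -5/13
  u_2 = -5/13;  a_5 = 1;  u_3 = (u_2 − 1)/2 = -9/13
  u_3 = -9/13;  a_6 = 1;  u_4 = (u_3 − 1)/2 = -11/13
Digits: (0, 0, 0, 1, 1, 1, 1).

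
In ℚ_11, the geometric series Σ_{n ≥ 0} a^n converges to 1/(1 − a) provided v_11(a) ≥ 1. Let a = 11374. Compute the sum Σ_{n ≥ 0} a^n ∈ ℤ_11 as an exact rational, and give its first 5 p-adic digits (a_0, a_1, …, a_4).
Σ a^n = 1/(1 − a) = -1/11373;  first 5 digits = (1, 0, 6, 8, 3)

v_11(a) = 2 ≥ 1, so the series converges in ℤ_11 to 1/(1 − a) = 1/(1 − 11374) = -1/11373. Expand this rational in ℤ_11: compute digits iteratively via d_i = x_i mod 11, x_{i+1} = (x_i − d_i)/11. The first 5 digits are (1, 0, 6, 8, 3).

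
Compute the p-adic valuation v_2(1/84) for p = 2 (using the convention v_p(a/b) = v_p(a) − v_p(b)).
v_2(1/84) = -2

Factor powers of 2 from the numerator and denominator of the reduced fraction: 1 = 2^0 · 1 and 84 = 2^2 · 21. Apply v_p(a/b) = v_p(a) − v_p(b): v_2(1/84) = 0 − 2 = -2.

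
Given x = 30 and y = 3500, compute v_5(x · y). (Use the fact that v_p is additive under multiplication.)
v_5(105000) = 4

v_p(x) = 1 (factor: 30 = 5^1 · 6); v_p(y) = 3 (factor: 3500 = 5^3 · 28). Additivity: v_p(xy) = v_p(x) + v_p(y) = 1 + 3 = 4. (Direct check: xy = 105000 = 5^4 · (168).)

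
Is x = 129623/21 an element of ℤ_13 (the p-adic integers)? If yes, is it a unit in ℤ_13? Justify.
x ∈ ℤ_13 but not a unit; v_13(x) = 3 > 0

ℤ_13 = {x ∈ ℚ_13 : v_13(x) ≥ 0} and ℤ_13^× = {x ∈ ℤ_13 : v_13(x) = 0}. Here v_13(129623/21) = v_13(num) − v_13(den) = 3; compare against these criteria.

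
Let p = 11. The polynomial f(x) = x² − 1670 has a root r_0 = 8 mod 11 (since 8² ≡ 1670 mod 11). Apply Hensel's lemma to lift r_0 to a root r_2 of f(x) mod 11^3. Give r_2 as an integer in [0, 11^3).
r_2 = 668 (mod 1331)

Hensel's recurrence: r_{i+1} = r_i − f(r_i)·(f′(r_i))^{-1} mod 11^{i+2}, with f′(x) = 2x. Iterate:
  r_0 = 8 (mod 11)
  r_1 = 63 (mod 121)
  r_2 = 668 (mod 1331)
Final: r_2 = 668, and one checks f(r_2) ≡ 0 mod 11^3.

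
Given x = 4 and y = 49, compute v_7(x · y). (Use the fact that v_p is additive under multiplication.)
v_7(196) = 2

v_p(x) = 0 (factor: 4 = 7^0 · 4); v_p(y) = 2 (factor: 49 = 7^2 · 1). Additivity: v_p(xy) = v_p(x) + v_p(y) = 0 + 2 = 2. (Direct check: xy = 196 = 7^2 · (4).)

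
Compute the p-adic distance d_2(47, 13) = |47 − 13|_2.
d_2(47, 13) = 1/2

Step 1 — x − y = 47 − 13 = 34. Step 2 — v_2(34) = 1 (factor: 34 = (2^1 · 17); the sign does not affect v_p). Step 3 — |x − y|_2 = 2^{-1} = 1/2.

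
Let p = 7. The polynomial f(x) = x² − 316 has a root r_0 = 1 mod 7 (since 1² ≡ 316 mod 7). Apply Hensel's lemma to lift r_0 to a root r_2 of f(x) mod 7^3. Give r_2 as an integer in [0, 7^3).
r_2 = 232 (mod 343)

Hensel's recurrence: r_{i+1} = r_i − f(r_i)·(f′(r_i))^{-1} mod 7^{i+2}, with f′(x) = 2x. Iterate:
  r_0 = 1 (mod 7)
  r_1 = 36 (mod 49)
  r_2 = 232 (mod 343)
Final: r_2 = 232, and one checks f(r_2) ≡ 0 mod 7^3.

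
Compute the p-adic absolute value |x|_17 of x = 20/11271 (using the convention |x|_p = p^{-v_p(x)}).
|20/11271|_17 = 289

Step 1 — compute v_17(x) by factoring powers of 17 out of the numerator and denominator: v_17(20/11271) = -2. Step 2 — apply |x|_p = p^{-v_p(x)} = 17^{2} = 289.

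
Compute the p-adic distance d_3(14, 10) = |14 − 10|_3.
d_3(14, 10) = 1

Step 1 — x − y = 14 − 10 = 4. Step 2 — v_3(4) = 0 (factor: 4 = (3^0 · 4); the sign does not affect v_p). Step 3 — |x − y|_3 = 3^{0} = 1.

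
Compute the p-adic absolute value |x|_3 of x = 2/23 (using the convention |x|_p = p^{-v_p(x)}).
|2/23|_3 = 1

Step 1 — compute v_3(x) by factoring powers of 3 out of the numerator and denominator: v_3(2/23) = 0. Step 2 — apply |x|_p = p^{-v_p(x)} = 3^{0} = 1.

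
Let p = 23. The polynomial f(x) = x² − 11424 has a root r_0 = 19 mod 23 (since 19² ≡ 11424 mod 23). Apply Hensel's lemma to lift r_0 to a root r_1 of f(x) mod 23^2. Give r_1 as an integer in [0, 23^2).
r_1 = 157 (mod 529)

Hensel's recurrence: r_{i+1} = r_i − f(r_i)·(f′(r_i))^{-1} mod 23^{i+2}, with f′(x) = 2x. Iterate:
  r_0 = 19 (mod 23)
  r_1 = 157 (mod 529)
Final: r_1 = 157, and one checks f(r_1) ≡ 0 mod 23^2.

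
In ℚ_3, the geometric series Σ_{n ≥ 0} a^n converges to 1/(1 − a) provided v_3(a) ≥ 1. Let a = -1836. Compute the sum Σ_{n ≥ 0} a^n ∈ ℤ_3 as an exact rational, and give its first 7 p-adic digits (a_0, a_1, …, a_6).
Σ a^n = 1/(1 − a) = 1/1837;  first 7 digits = (1, 0, 0, 1, 1, 1, 1)

v_3(a) = 3 ≥ 1, so the series converges in ℤ_3 to 1/(1 − a) = 1/(1 − (-1836)) = 1/1837. Expand this rational in ℤ_3: compute digits iteratively via d_i = x_i mod 3, x_{i+1} = (x_i − d_i)/3. The first 7 digits are (1, 0, 0, 1, 1, 1, 1).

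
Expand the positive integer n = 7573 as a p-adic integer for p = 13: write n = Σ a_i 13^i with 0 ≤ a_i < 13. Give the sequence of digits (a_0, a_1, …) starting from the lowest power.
(a_0, a_1, …) = (7, 10, 5, 3)

Repeated division by 13 gives the digits low-to-high: 7573 = 7 + 10·13^1 + 5·13^2 + 3·13^3. Digit sequence: (7, 10, 5, 3).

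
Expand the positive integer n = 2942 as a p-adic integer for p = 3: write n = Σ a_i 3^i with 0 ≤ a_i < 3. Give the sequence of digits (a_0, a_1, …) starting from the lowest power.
(a_0, a_1, …) = (2, 2, 2, 0, 0, 0, 1, 1)

Repeated division by 3 gives the digits low-to-high: 2942 = 2 + 2·3^1 + 2·3^2 + 1·3^6 + 1·3^7. Digit sequence: (2, 2, 2, 0, 0, 0, 1, 1).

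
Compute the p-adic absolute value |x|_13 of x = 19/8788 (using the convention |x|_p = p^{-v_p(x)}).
|19/8788|_13 = 2197

Step 1 — compute v_13(x) by factoring powers of 13 out of the numerator and denominator: v_13(19/8788) = -3. Step 2 — apply |x|_p = p^{-v_p(x)} = 13^{3} = 2197.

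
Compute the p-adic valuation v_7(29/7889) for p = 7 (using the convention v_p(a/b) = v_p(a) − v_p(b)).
v_7(29/7889) = -3

Factor powers of 7 from the numerator and denominator of the reduced fraction: 29 = 7^0 · 29 and 7889 = 7^3 · 23. Apply v_p(a/b) = v_p(a) − v_p(b): v_7(29/7889) = 0 − 3 = -3.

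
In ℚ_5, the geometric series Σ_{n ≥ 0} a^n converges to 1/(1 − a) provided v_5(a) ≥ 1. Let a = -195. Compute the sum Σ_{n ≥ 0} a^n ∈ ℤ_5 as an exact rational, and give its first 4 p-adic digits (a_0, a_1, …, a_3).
Σ a^n = 1/(1 − a) = 1/196;  first 4 digits = (1, 1, 3, 3)

v_5(a) = 1 ≥ 1, so the series converges in ℤ_5 to 1/(1 − a) = 1/(1 − (-195)) = 1/196. Expand this rational in ℤ_5: compute digits iteratively via d_i = x_i mod 5, x_{i+1} = (x_i − d_i)/5. The first 4 digits are (1, 1, 3, 3).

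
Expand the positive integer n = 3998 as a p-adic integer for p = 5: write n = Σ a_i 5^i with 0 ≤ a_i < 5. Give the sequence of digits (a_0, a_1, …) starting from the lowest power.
(a_0, a_1, …) = (3, 4, 4, 1, 1, 1)

Repeated division by 5 gives the digits low-to-high: 3998 = 3 + 4·5^1 + 4·5^2 + 1·5^3 + 1·5^4 + 1·5^5. Digit sequence: (3, 4, 4, 1, 1, 1).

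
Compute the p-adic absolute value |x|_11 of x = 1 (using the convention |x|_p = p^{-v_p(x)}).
|1|_11 = 1

Step 1 — compute v_11(x) by factoring powers of 11 out of the numerator and denominator: v_11(1) = 0. Step 2 — apply |x|_p = p^{-v_p(x)} = 11^{0} = 1.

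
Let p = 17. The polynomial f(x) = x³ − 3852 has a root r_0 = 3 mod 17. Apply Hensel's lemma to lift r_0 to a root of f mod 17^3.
r_2 = 2553 (mod 4913)

Hensel: r_{i+1} = r_i − f(r_i)/f′(r_i) mod 17^{i+2}, where f′(x) = 3x². Iterate:
  r_0 = 3 (mod 17)
  r_1 = 241 (mod 289)
  r_2 = 2553 (mod 4913)
Final: r = 2553 with f(r) ≡ 0 mod 17^3.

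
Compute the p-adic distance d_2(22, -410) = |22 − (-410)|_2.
d_2(22, -410) = 1/16

Step 1 — x − y = 22 − (-410) = 432. Step 2 — v_2(432) = 4 (factor: 432 = (2^4 · 27); the sign does not affect v_p). Step 3 — |x − y|_2 = 2^{-4} = 1/16.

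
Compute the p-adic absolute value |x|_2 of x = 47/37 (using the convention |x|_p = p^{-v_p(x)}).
|47/37|_2 = 1

Step 1 — compute v_2(x) by factoring powers of 2 out of the numerator and denominator: v_2(47/37) = 0. Step 2 — apply |x|_p = p^{-v_p(x)} = 2^{0} = 1.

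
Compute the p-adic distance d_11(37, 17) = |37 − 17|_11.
d_11(37, 17) = 1

Step 1 — x − y = 37 − 17 = 20. Step 2 — v_11(20) = 0 (factor: 20 = (11^0 · 20); the sign does not affect v_p). Step 3 — |x − y|_11 = 11^{0} = 1.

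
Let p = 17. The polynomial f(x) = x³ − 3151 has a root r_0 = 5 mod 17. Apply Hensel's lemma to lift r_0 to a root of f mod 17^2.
r_1 = 107 (mod 289)

Hensel: r_{i+1} = r_i − f(r_i)/f′(r_i) mod 17^{i+2}, where f′(x) = 3x². Iterate:
  r_0 = 5 (mod 17)
  r_1 = 107 (mod 289)
Final: r = 107 with f(r) ≡ 0 mod 17^2.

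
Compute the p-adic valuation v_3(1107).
v_3(1107) = 3

v_3(n) is the largest exponent k such that 3^k divides n. Factor out: 1107 = 3^3 · 41. (Sign doesn't affect v_p.) So v_3(1107) = 3.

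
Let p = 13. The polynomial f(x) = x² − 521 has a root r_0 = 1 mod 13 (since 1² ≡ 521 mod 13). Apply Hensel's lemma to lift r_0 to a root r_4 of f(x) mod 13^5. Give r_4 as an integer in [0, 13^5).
r_4 = 100478 (mod 371293)

Hensel's recurrence: r_{i+1} = r_i − f(r_i)·(f′(r_i))^{-1} mod 13^{i+2}, with f′(x) = 2x. Iterate:
  r_0 = 1 (mod 13)
  r_1 = 92 (mod 169)
  r_2 = 1613 (mod 2197)
  r_3 = 14795 (mod 28561)
  r_4 = 100478 (mod 371293)
Final: r_4 = 100478, and one checks f(r_4) ≡ 0 mod 13^5.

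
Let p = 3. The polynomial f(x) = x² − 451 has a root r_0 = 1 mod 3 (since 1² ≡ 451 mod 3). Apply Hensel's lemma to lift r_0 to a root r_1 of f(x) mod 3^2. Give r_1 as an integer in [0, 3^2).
r_1 = 1 (mod 9)

Hensel's recurrence: r_{i+1} = r_i − f(r_i)·(f′(r_i))^{-1} mod 3^{i+2}, with f′(x) = 2x. Iterate:
  r_0 = 1 (mod 3)
  r_1 = 1 (mod 9)
Final: r_1 = 1, and one checks f(r_1) ≡ 0 mod 3^2.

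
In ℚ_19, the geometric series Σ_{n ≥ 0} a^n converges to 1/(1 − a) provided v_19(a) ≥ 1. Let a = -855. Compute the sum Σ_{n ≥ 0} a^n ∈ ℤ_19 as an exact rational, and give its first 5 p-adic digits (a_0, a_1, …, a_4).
Σ a^n = 1/(1 − a) = 1/856;  first 5 digits = (1, 12, 8, 10, 4)

v_19(a) = 1 ≥ 1, so the series converges in ℤ_19 to 1/(1 − a) = 1/(1 − (-855)) = 1/856. Expand this rational in ℤ_19: compute digits iteratively via d_i = x_i mod 19, x_{i+1} = (x_i − d_i)/19. The first 5 digits are (1, 12, 8, 10, 4).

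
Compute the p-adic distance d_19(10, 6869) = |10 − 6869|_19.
d_19(10, 6869) = 1/6859

Step 1 — x − y = 10 − 6869 = -6859. Step 2 — v_19(-6859) = 3 (factor: -6859 = −(19^3 · 1); the sign does not affect v_p). Step 3 — |x − y|_19 = 19^{-3} = 1/6859.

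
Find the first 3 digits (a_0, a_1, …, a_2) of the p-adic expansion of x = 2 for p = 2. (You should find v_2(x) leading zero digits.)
(a_0, …, a_2) = (0, 1, 0)

v_2(2) = 1, so a_0 = ... = a_0 = 0. Factor out: x = 2^1 · u with u = 1 a unit in ℤ_2. Expand u iteratively via a_{v+i} = u_i mod 2, u_{i+1} = (u_i − a_{v+i})/2:
  u_0 = 1;  a_1 = 1;  u_1 = (u_0 − 1)/2 = 0
  u_1 = 0;  a_2 = 0;  u_2 = (u_1 − 0)/2 = 0
Digits: (0, 1, 0).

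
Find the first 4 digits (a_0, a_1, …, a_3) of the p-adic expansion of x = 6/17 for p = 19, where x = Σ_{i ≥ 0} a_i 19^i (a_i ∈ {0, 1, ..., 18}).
(a_0, …, a_3) = (16, 7, 13, 6)

v_19(6/17) = 0 (numerator and denominator both coprime to 19), so x ∈ ℤ_19^×. Compute digits iteratively via a_i = x_i mod 19, x_{i+1} = (x_i − a_i)/19, with x_0 = x:
  x_0 = 6/17;  a_0 = 16;  x_1 = (x_0 − 16)/19 = -14/17
  x_1 = -14/17;  a_1 = 7;  x_2 = (x_1 − 7)/19 = -7/17
  x_2 = -7/17;  a_2 = 13;  x_3 = (x_2 − 13)/19 = -12/17
  x_3 = -12/17;  a_3 = 6;  x_4 = (x_3 − 6)/19 = -6/17
Digits: (16, 7, 13, 6).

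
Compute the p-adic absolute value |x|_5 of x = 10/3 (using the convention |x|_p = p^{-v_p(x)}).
|10/3|_5 = 1/5

Step 1 — compute v_5(x) by factoring powers of 5 out of the numerator and denominator: v_5(10/3) = 1. Step 2 — apply |x|_p = p^{-v_p(x)} = 5^{-1} = 1/5.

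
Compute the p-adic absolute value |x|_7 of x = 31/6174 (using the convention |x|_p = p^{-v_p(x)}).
|31/6174|_7 = 343

Step 1 — compute v_7(x) by factoring powers of 7 out of the numerator and denominator: v_7(31/6174) = -3. Step 2 — apply |x|_p = p^{-v_p(x)} = 7^{3} = 343.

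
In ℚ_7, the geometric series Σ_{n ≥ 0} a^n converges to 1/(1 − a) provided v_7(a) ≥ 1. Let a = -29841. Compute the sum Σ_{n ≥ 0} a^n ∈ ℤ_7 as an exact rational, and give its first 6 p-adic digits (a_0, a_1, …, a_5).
Σ a^n = 1/(1 − a) = 1/29842;  first 6 digits = (1, 0, 0, 4, 1, 5)

v_7(a) = 3 ≥ 1, so the series converges in ℤ_7 to 1/(1 − a) = 1/(1 − (-29841)) = 1/29842. Expand this rational in ℤ_7: compute digits iteratively via d_i = x_i mod 7, x_{i+1} = (x_i − d_i)/7. The first 6 digits are (1, 0, 0, 4, 1, 5).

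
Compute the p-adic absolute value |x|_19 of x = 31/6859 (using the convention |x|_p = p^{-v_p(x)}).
|31/6859|_19 = 6859

Step 1 — compute v_19(x) by factoring powers of 19 out of the numerator and denominator: v_19(31/6859) = -3. Step 2 — apply |x|_p = p^{-v_p(x)} = 19^{3} = 6859.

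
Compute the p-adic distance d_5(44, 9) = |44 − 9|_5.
d_5(44, 9) = 1/5

Step 1 — x − y = 44 − 9 = 35. Step 2 — v_5(35) = 1 (factor: 35 = (5^1 · 7); the sign does not affect v_p). Step 3 — |x − y|_5 = 5^{-1} = 1/5.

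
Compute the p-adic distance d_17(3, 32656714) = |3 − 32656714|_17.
d_17(3, 32656714) = 1/1419857

Step 1 — x − y = 3 − 32656714 = -32656711. Step 2 — v_17(-32656711) = 5 (factor: -32656711 = −(17^5 · 23); the sign does not affect v_p). Step 3 — |x − y|_17 = 17^{-5} = 1/1419857.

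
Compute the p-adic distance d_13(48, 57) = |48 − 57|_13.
d_13(48, 57) = 1

Step 1 — x − y = 48 − 57 = -9. Step 2 — v_13(-9) = 0 (factor: -9 = −(13^0 · 9); the sign does not affect v_p). Step 3 — |x − y|_13 = 13^{0} = 1.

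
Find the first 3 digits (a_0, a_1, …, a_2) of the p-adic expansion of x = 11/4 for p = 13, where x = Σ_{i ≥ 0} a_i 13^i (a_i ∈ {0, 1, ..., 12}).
(a_0, …, a_2) = (6, 3, 3)

v_13(11/4) = 0 (numerator and denominator both coprime to 13), so x ∈ ℤ_13^×. Compute digits iteratively via a_i = x_i mod 13, x_{i+1} = (x_i − a_i)/13, with x_0 = x:
  x_0 = 11/4;  a_0 = 6;  x_1 = (x_0 − 6)/13 = -1/4
  x_1 = -1/4;  a_1 = 3;  x_2 = (x_1 − 3)/13 = -1/4
  x_2 = -1/4;  a_2 = 3;  x_3 = (x_2 − 3)/13 = -1/4
Digits: (6, 3, 3).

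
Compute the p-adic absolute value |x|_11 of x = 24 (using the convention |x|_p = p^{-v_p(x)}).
|24|_11 = 1

Step 1 — compute v_11(x) by factoring powers of 11 out of the numerator and denominator: v_11(24) = 0. Step 2 — apply |x|_p = p^{-v_p(x)} = 11^{0} = 1.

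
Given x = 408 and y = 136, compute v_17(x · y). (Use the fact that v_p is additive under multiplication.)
v_17(55488) = 2

v_p(x) = 1 (factor: 408 = 17^1 · 24); v_p(y) = 1 (factor: 136 = 17^1 · 8). Additivity: v_p(xy) = v_p(x) + v_p(y) = 1 + 1 = 2. (Direct check: xy = 55488 = 17^2 · (192).)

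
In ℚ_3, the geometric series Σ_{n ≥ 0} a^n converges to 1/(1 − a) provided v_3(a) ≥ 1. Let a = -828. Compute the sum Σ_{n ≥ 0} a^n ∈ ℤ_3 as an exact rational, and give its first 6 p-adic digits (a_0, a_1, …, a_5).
Σ a^n = 1/(1 − a) = 1/829;  first 6 digits = (1, 0, 1, 2, 2, 0)

v_3(a) = 2 ≥ 1, so the series converges in ℤ_3 to 1/(1 − a) = 1/(1 − (-828)) = 1/829. Expand this rational in ℤ_3: compute digits iteratively via d_i = x_i mod 3, x_{i+1} = (x_i − d_i)/3. The first 6 digits are (1, 0, 1, 2, 2, 0).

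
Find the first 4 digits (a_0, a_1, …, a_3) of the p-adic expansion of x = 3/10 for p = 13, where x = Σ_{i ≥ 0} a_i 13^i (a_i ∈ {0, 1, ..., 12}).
(a_0, …, a_3) = (12, 3, 1, 9)

v_13(3/10) = 0 (numerator and denominator both coprime to 13), so x ∈ ℤ_13^×. Compute digits iteratively via a_i = x_i mod 13, x_{i+1} = (x_i − a_i)/13, with x_0 = x:
  x_0 = 3/10;  a_0 = 12;  x_1 = (x_0 − 12)/13 = -9/10
  x_1 = -9/10;  a_1 = 3;  x_2 = (x_1 − 3)/13 = -3/10
  x_2 = -3/10;  a_2 = 1;  x_3 = (x_2 − 1)/13 = -1/10
  x_3 = -1/10;  a_3 = 9;  x_4 = (x_3 − 9)/13 = -7/10
Digits: (12, 3, 1, 9).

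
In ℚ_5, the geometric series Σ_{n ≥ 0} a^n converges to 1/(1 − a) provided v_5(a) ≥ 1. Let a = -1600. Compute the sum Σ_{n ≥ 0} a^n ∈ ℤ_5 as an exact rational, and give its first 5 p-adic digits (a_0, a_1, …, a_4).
Σ a^n = 1/(1 − a) = 1/1601;  first 5 digits = (1, 0, 1, 2, 3)

v_5(a) = 2 ≥ 1, so the series converges in ℤ_5 to 1/(1 − a) = 1/(1 − (-1600)) = 1/1601. Expand this rational in ℤ_5: compute digits iteratively via d_i = x_i mod 5, x_{i+1} = (x_i − d_i)/5. The first 5 digits are (1, 0, 1, 2, 3).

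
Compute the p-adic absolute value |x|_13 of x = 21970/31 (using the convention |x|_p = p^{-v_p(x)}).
|21970/31|_13 = 1/2197

Step 1 — compute v_13(x) by factoring powers of 13 out of the numerator and denominator: v_13(21970/31) = 3. Step 2 — apply |x|_p = p^{-v_p(x)} = 13^{-3} = 1/2197.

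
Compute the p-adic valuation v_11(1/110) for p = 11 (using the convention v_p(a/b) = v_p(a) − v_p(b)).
v_11(1/110) = -1

Factor powers of 11 from the numerator and denominator of the reduced fraction: 1 = 11^0 · 1 and 110 = 11^1 · 10. Apply v_p(a/b) = v_p(a) − v_p(b): v_11(1/110) = 0 − 1 = -1.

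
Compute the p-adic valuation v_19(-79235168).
v_19(-79235168) = 5

v_19(n) is the largest exponent k such that 19^k divides n. Factor out: -79235168 = -19^5 · 32. (Sign doesn't affect v_p.) So v_19(-79235168) = 5.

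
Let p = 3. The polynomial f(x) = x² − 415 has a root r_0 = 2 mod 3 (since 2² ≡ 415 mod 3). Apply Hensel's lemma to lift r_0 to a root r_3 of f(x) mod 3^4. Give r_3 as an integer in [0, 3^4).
r_3 = 35 (mod 81)

Hensel's recurrence: r_{i+1} = r_i − f(r_i)·(f′(r_i))^{-1} mod 3^{i+2}, with f′(x) = 2x. Iterate:
  r_0 = 2 (mod 3)
  r_1 = 8 (mod 9)
  r_2 = 8 (mod 27)
  r_3 = 35 (mod 81)
Final: r_3 = 35, and one checks f(r_3) ≡ 0 mod 3^4.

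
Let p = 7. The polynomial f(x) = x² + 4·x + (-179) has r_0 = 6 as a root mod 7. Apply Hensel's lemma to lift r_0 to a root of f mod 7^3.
r_2 = 237 (mod 343)

Hensel: r_{i+1} = r_i − f(r_i)·(f′(r_i))^{-1} mod 7^{i+2}, f′(x) = 2x + 4. Iterate:
  r_0 = 6 (mod 7)
  r_1 = 41 (mod 49)
  r_2 = 237 (mod 343)
Final: r = 237 satisfies f(r) ≡ 0 mod 7^3.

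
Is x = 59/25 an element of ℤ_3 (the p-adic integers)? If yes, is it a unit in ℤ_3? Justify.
x ∈ ℤ_3^× (unit); v_3(x) = 0

ℤ_3 = {x ∈ ℚ_3 : v_3(x) ≥ 0} and ℤ_3^× = {x ∈ ℤ_3 : v_3(x) = 0}. Here v_3(59/25) = v_3(num) − v_3(den) = 0; compare against these criteria.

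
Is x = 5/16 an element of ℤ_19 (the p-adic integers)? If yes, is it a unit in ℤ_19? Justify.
x ∈ ℤ_19^× (unit); v_19(x) = 0

ℤ_19 = {x ∈ ℚ_19 : v_19(x) ≥ 0} and ℤ_19^× = {x ∈ ℤ_19 : v_19(x) = 0}. Here v_19(5/16) = v_19(num) − v_19(den) = 0; compare against these criteria.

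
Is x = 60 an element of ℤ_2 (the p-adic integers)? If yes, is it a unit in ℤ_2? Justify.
x ∈ ℤ_2 but not a unit; v_2(x) = 2 > 0

ℤ_2 = {x ∈ ℚ_2 : v_2(x) ≥ 0} and ℤ_2^× = {x ∈ ℤ_2 : v_2(x) = 0}. Here v_2(60) = v_2(num) − v_2(den) = 2; compare against these criteria.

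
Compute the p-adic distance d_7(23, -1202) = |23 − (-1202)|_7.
d_7(23, -1202) = 1/49

Step 1 — x − y = 23 − (-1202) = 1225. Step 2 — v_7(1225) = 2 (factor: 1225 = (7^2 · 25); the sign does not affect v_p). Step 3 — |x − y|_7 = 7^{-2} = 1/49.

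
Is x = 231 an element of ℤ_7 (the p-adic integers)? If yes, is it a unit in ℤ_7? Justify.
x ∈ ℤ_7 but not a unit; v_7(x) = 1 > 0

ℤ_7 = {x ∈ ℚ_7 : v_7(x) ≥ 0} and ℤ_7^× = {x ∈ ℤ_7 : v_7(x) = 0}. Here v_7(231) = v_7(num) − v_7(den) = 1; compare against these criteria.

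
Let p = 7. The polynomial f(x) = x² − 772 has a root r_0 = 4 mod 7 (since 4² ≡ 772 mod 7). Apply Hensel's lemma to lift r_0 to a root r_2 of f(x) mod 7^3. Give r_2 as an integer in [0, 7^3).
r_2 = 172 (mod 343)

Hensel's recurrence: r_{i+1} = r_i − f(r_i)·(f′(r_i))^{-1} mod 7^{i+2}, with f′(x) = 2x. Iterate:
  r_0 = 4 (mod 7)
  r_1 = 25 (mod 49)
  r_2 = 172 (mod 343)
Final: r_2 = 172, and one checks f(r_2) ≡ 0 mod 7^3.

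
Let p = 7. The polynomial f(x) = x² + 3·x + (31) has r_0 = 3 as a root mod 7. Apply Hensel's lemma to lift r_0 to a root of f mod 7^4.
r_3 = 1865 (mod 2401)

Hensel: r_{i+1} = r_i − f(r_i)·(f′(r_i))^{-1} mod 7^{i+2}, f′(x) = 2x + 3. Iterate:
  r_0 = 3 (mod 7)
  r_1 = 3 (mod 49)
  r_2 = 150 (mod 343)
  r_3 = 1865 (mod 2401)
Final: r = 1865 satisfies f(r) ≡ 0 mod 7^4.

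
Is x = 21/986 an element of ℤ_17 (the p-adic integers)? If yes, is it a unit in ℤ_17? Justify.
x ∉ ℤ_17 (v_17(x) = -1 < 0)

ℤ_17 = {x ∈ ℚ_17 : v_17(x) ≥ 0} and ℤ_17^× = {x ∈ ℤ_17 : v_17(x) = 0}. Here v_17(21/986) = v_17(num) − v_17(den) = -1; compare against these criteria.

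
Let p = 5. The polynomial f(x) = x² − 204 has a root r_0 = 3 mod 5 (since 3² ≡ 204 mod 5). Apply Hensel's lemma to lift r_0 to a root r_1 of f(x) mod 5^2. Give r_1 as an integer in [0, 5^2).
r_1 = 23 (mod 25)

Hensel's recurrence: r_{i+1} = r_i − f(r_i)·(f′(r_i))^{-1} mod 5^{i+2}, with f′(x) = 2x. Iterate:
  r_0 = 3 (mod 5)
  r_1 = 23 (mod 25)
Final: r_1 = 23, and one checks f(r_1) ≡ 0 mod 5^2.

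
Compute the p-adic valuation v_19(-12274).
v_19(-12274) = 2

v_19(n) is the largest exponent k such that 19^k divides n. Factor out: -12274 = -19^2 · 34. (Sign doesn't affect v_p.) So v_19(-12274) = 2.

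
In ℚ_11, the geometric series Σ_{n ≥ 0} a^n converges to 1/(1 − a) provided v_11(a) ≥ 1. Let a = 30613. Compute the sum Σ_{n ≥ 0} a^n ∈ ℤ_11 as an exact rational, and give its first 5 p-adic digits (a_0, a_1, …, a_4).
Σ a^n = 1/(1 − a) = -1/30612;  first 5 digits = (1, 0, 0, 1, 2)

v_11(a) = 3 ≥ 1, so the series converges in ℤ_11 to 1/(1 − a) = 1/(1 − 30613) = -1/30612. Expand this rational in ℤ_11: compute digits iteratively via d_i = x_i mod 11, x_{i+1} = (x_i − d_i)/11. The first 5 digits are (1, 0, 0, 1, 2).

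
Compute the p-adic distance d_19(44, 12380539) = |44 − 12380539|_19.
d_19(44, 12380539) = 1/2476099

Step 1 — x − y = 44 − 12380539 = -12380495. Step 2 — v_19(-12380495) = 5 (factor: -12380495 = −(19^5 · 5); the sign does not affect v_p). Step 3 — |x − y|_19 = 19^{-5} = 1/2476099.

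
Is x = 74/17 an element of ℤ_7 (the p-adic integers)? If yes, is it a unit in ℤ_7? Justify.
x ∈ ℤ_7^× (unit); v_7(x) = 0

ℤ_7 = {x ∈ ℚ_7 : v_7(x) ≥ 0} and ℤ_7^× = {x ∈ ℤ_7 : v_7(x) = 0}. Here v_7(74/17) = v_7(num) − v_7(den) = 0; compare against these criteria.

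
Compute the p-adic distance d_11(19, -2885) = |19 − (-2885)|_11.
d_11(19, -2885) = 1/121

Step 1 — x − y = 19 − (-2885) = 2904. Step 2 — v_11(2904) = 2 (factor: 2904 = (11^2 · 24); the sign does not affect v_p). Step 3 — |x − y|_11 = 11^{-2} = 1/121.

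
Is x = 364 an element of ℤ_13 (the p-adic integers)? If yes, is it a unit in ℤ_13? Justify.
x ∈ ℤ_13 but not a unit; v_13(x) = 1 > 0

ℤ_13 = {x ∈ ℚ_13 : v_13(x) ≥ 0} and ℤ_13^× = {x ∈ ℤ_13 : v_13(x) = 0}. Here v_13(364) = v_13(num) − v_13(den) = 1; compare against these criteria.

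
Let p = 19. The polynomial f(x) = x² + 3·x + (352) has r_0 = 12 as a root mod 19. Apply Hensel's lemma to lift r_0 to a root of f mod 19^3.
r_2 = 6624 (mod 6859)

Hensel: r_{i+1} = r_i − f(r_i)·(f′(r_i))^{-1} mod 19^{i+2}, f′(x) = 2x + 3. Iterate:
  r_0 = 12 (mod 19)
  r_1 = 126 (mod 361)
  r_2 = 6624 (mod 6859)
Final: r = 6624 satisfies f(r) ≡ 0 mod 19^3.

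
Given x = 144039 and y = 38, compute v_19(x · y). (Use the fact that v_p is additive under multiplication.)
v_19(5473482) = 4

v_p(x) = 3 (factor: 144039 = 19^3 · 21); v_p(y) = 1 (factor: 38 = 19^1 · 2). Additivity: v_p(xy) = v_p(x) + v_p(y) = 3 + 1 = 4. (Direct check: xy = 5473482 = 19^4 · (42).)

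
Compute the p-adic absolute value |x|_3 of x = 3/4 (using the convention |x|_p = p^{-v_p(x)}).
|3/4|_3 = 1/3

Step 1 — compute v_3(x) by factoring powers of 3 out of the numerator and denominator: v_3(3/4) = 1. Step 2 — apply |x|_p = p^{-v_p(x)} = 3^{-1} = 1/3.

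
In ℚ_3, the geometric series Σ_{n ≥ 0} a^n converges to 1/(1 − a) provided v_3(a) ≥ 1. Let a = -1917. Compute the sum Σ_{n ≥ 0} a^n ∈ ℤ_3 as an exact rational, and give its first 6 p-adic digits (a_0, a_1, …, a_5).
Σ a^n = 1/(1 − a) = 1/1918;  first 6 digits = (1, 0, 0, 1, 0, 1)

v_3(a) = 3 ≥ 1, so the series converges in ℤ_3 to 1/(1 − a) = 1/(1 − (-1917)) = 1/1918. Expand this rational in ℤ_3: compute digits iteratively via d_i = x_i mod 3, x_{i+1} = (x_i − d_i)/3. The first 6 digits are (1, 0, 0, 1, 0, 1).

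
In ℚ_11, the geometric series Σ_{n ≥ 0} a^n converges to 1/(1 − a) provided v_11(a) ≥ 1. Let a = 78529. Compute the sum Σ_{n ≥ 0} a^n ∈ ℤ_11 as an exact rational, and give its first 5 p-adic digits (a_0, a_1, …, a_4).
Σ a^n = 1/(1 − a) = -1/78528;  first 5 digits = (1, 0, 0, 4, 5)

v_11(a) = 3 ≥ 1, so the series converges in ℤ_11 to 1/(1 − a) = 1/(1 − 78529) = -1/78528. Expand this rational in ℤ_11: compute digits iteratively via d_i = x_i mod 11, x_{i+1} = (x_i − d_i)/11. The first 5 digits are (1, 0, 0, 4, 5).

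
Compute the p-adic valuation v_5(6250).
v_5(6250) = 5

v_5(n) is the largest exponent k such that 5^k divides n. Factor out: 6250 = 5^5 · 2. (Sign doesn't affect v_p.) So v_5(6250) = 5.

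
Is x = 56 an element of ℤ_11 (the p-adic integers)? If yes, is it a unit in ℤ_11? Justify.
x ∈ ℤ_11^× (unit); v_11(x) = 0

ℤ_11 = {x ∈ ℚ_11 : v_11(x) ≥ 0} and ℤ_11^× = {x ∈ ℤ_11 : v_11(x) = 0}. Here v_11(56) = v_11(num) − v_11(den) = 0; compare against these criteria.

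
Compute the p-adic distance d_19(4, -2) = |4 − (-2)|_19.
d_19(4, -2) = 1

Step 1 — x − y = 4 − (-2) = 6. Step 2 — v_19(6) = 0 (factor: 6 = (19^0 · 6); the sign does not affect v_p). Step 3 — |x − y|_19 = 19^{0} = 1.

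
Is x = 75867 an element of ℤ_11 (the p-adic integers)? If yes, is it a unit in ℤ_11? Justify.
x ∈ ℤ_11 but not a unit; v_11(x) = 3 > 0

ℤ_11 = {x ∈ ℚ_11 : v_11(x) ≥ 0} and ℤ_11^× = {x ∈ ℤ_11 : v_11(x) = 0}. Here v_11(75867) = v_11(num) − v_11(den) = 3; compare against these criteria.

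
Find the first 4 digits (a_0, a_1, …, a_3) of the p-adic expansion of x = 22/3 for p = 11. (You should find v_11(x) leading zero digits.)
(a_0, …, a_3) = (0, 8, 3, 7)

v_11(22/3) = 1, so a_0 = ... = a_0 = 0. Factor out: x = 11^1 · u with u = 2/3 a unit in ℤ_11. Expand u iteratively via a_{v+i} = u_i mod 11, u_{i+1} = (u_i − a_{v+i})/11:
  u_0 = 2/3;  a_1 = 8;  u_1 = (u_0 − 8)/11 = -2/3
  u_1 = -2/3;  a_2 = 3;  u_2 = (u_1 − 3)/11 = -1/3
  u_2 = -1/3;  a_3 = 7;  u_3 = (u_2 − 7)/11 = -2/3
Digits: (0, 8, 3, 7).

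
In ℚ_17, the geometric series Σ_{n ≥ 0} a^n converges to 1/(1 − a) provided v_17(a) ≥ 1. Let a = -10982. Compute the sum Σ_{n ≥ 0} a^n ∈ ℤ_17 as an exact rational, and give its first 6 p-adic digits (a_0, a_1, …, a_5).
Σ a^n = 1/(1 − a) = 1/10983;  first 6 digits = (1, 0, 13, 14, 15, 16)

v_17(a) = 2 ≥ 1, so the series converges in ℤ_17 to 1/(1 − a) = 1/(1 − (-10982)) = 1/10983. Expand this rational in ℤ_17: compute digits iteratively via d_i = x_i mod 17, x_{i+1} = (x_i − d_i)/17. The first 6 digits are (1, 0, 13, 14, 15, 16).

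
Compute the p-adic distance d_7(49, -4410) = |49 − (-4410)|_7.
d_7(49, -4410) = 1/343

Step 1 — x − y = 49 − (-4410) = 4459. Step 2 — v_7(4459) = 3 (factor: 4459 = (7^3 · 13); the sign does not affect v_p). Step 3 — |x − y|_7 = 7^{-3} = 1/343.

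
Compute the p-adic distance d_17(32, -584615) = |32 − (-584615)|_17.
d_17(32, -584615) = 1/83521

Step 1 — x − y = 32 − (-584615) = 584647. Step 2 — v_17(584647) = 4 (factor: 584647 = (17^4 · 7); the sign does not affect v_p). Step 3 — |x − y|_17 = 17^{-4} = 1/83521.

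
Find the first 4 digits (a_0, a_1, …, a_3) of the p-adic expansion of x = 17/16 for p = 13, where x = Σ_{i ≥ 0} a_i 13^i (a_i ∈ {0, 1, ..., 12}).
(a_0, …, a_3) = (10, 5, 2, 12)

v_13(17/16) = 0 (numerator and denominator both coprime to 13), so x ∈ ℤ_13^×. Compute digits iteratively via a_i = x_i mod 13, x_{i+1} = (x_i − a_i)/13, with x_0 = x:
  x_0 = 17/16;  a_0 = 10;  x_1 = (x_0 − 10)/13 = -11/16
  x_1 = -11/16;  a_1 = 5;  x_2 = (x_1 − 5)/13 = -7/16
  x_2 = -7/16;  a_2 = 2;  x_3 = (x_2 − 2)/13 = -3/16
  x_3 = -3/16;  a_3 = 12;  x_4 = (x_3 − 12)/13 = -15/16
Digits: (10, 5, 2, 12).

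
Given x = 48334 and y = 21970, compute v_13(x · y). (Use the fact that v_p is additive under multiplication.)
v_13(1061897980) = 6

v_p(x) = 3 (factor: 48334 = 13^3 · 22); v_p(y) = 3 (factor: 21970 = 13^3 · 10). Additivity: v_p(xy) = v_p(x) + v_p(y) = 3 + 3 = 6. (Direct check: xy = 1061897980 = 13^6 · (220).)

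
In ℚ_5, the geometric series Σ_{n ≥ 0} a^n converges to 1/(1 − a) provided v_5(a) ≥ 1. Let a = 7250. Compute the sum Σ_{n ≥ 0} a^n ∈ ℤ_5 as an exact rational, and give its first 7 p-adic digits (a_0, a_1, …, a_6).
Σ a^n = 1/(1 − a) = -1/7249;  first 7 digits = (1, 0, 0, 3, 1, 2, 4)

v_5(a) = 3 ≥ 1, so the series converges in ℤ_5 to 1/(1 − a) = 1/(1 − 7250) = -1/7249. Expand this rational in ℤ_5: compute digits iteratively via d_i = x_i mod 5, x_{i+1} = (x_i − d_i)/5. The first 7 digits are (1, 0, 0, 3, 1, 2, 4).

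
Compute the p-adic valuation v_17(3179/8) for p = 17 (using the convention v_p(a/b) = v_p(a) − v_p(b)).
v_17(3179/8) = 2

Factor powers of 17 from the numerator and denominator of the reduced fraction: 3179 = 17^2 · 11 and 8 = 17^0 · 8. Apply v_p(a/b) = v_p(a) − v_p(b): v_17(3179/8) = 2 − 0 = 2.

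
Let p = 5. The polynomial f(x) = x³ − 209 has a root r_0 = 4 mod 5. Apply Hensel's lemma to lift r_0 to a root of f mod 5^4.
r_3 = 594 (mod 625)

Hensel: r_{i+1} = r_i − f(r_i)/f′(r_i) mod 5^{i+2}, where f′(x) = 3x². Iterate:
  r_0 = 4 (mod 5)
  r_1 = 19 (mod 25)
  r_2 = 94 (mod 125)
  r_3 = 594 (mod 625)
Final: r = 594 with f(r) ≡ 0 mod 5^4.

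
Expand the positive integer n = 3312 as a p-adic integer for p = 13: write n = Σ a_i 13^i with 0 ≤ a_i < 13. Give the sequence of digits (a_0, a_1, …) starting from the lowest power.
(a_0, a_1, …) = (10, 7, 6, 1)

Repeated division by 13 gives the digits low-to-high: 3312 = 10 + 7·13^1 + 6·13^2 + 1·13^3. Digit sequence: (10, 7, 6, 1).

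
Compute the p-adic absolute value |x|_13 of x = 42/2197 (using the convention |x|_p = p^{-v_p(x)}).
|42/2197|_13 = 2197

Step 1 — compute v_13(x) by factoring powers of 13 out of the numerator and denominator: v_13(42/2197) = -3. Step 2 — apply |x|_p = p^{-v_p(x)} = 13^{3} = 2197.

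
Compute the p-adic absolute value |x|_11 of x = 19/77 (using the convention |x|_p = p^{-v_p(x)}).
|19/77|_11 = 11

Step 1 — compute v_11(x) by factoring powers of 11 out of the numerator and denominator: v_11(19/77) = -1. Step 2 — apply |x|_p = p^{-v_p(x)} = 11^{1} = 11.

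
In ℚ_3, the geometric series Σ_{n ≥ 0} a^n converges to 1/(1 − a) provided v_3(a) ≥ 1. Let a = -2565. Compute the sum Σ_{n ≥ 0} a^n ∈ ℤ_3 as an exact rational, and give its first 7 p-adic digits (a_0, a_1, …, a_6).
Σ a^n = 1/(1 − a) = 1/2566;  first 7 digits = (1, 0, 0, 1, 1, 1, 0)

v_3(a) = 3 ≥ 1, so the series converges in ℤ_3 to 1/(1 − a) = 1/(1 − (-2565)) = 1/2566. Expand this rational in ℤ_3: compute digits iteratively via d_i = x_i mod 3, x_{i+1} = (x_i − d_i)/3. The first 7 digits are (1, 0, 0, 1, 1, 1, 0).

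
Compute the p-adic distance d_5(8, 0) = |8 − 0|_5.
d_5(8, 0) = 1

Step 1 — x − y = 8 − 0 = 8. Step 2 — v_5(8) = 0 (factor: 8 = (5^0 · 8); the sign does not affect v_p). Step 3 — |x − y|_5 = 5^{0} = 1.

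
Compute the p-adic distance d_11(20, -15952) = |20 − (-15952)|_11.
d_11(20, -15952) = 1/1331

Step 1 — x − y = 20 − (-15952) = 15972. Step 2 — v_11(15972) = 3 (factor: 15972 = (11^3 · 12); the sign does not affect v_p). Step 3 — |x − y|_11 = 11^{-3} = 1/1331.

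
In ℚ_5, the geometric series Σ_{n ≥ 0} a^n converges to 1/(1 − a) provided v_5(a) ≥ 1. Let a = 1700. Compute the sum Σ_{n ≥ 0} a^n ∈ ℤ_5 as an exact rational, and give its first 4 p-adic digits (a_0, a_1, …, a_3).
Σ a^n = 1/(1 − a) = -1/1699;  first 4 digits = (1, 0, 3, 3)

v_5(a) = 2 ≥ 1, so the series converges in ℤ_5 to 1/(1 − a) = 1/(1 − 1700) = -1/1699. Expand this rational in ℤ_5: compute digits iteratively via d_i = x_i mod 5, x_{i+1} = (x_i − d_i)/5. The first 4 digits are (1, 0, 3, 3).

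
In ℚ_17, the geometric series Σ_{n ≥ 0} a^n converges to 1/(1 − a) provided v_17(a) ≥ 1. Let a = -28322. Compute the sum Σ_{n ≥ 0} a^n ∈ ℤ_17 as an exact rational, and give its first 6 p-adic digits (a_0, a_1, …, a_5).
Σ a^n = 1/(1 − a) = 1/28323;  first 6 digits = (1, 0, 4, 11, 15, 3)

v_17(a) = 2 ≥ 1, so the series converges in ℤ_17 to 1/(1 − a) = 1/(1 − (-28322)) = 1/28323. Expand this rational in ℤ_17: compute digits iteratively via d_i = x_i mod 17, x_{i+1} = (x_i − d_i)/17. The first 6 digits are (1, 0, 4, 11, 15, 3).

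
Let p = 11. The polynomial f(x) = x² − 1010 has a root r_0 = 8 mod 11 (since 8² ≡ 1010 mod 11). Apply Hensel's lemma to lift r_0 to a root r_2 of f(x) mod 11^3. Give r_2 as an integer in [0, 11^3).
r_2 = 778 (mod 1331)

Hensel's recurrence: r_{i+1} = r_i − f(r_i)·(f′(r_i))^{-1} mod 11^{i+2}, with f′(x) = 2x. Iterate:
  r_0 = 8 (mod 11)
  r_1 = 52 (mod 121)
  r_2 = 778 (mod 1331)
Final: r_2 = 778, and one checks f(r_2) ≡ 0 mod 11^3.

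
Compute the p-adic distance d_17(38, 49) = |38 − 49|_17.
d_17(38, 49) = 1

Step 1 — x − y = 38 − 49 = -11. Step 2 — v_17(-11) = 0 (factor: -11 = −(17^0 · 11); the sign does not affect v_p). Step 3 — |x − y|_17 = 17^{0} = 1.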